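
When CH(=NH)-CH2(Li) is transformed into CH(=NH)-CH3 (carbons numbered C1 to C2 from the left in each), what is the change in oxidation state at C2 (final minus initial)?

Before: C2 has 1 bond to C, 2 bonds to H, 1 bond to Li → oxidation state -3.
After: C2 has 1 bond to C, 3 bonds to H → oxidation state -3.
Δ = -3 − (-3) = 0, so no net redox change at C2.

0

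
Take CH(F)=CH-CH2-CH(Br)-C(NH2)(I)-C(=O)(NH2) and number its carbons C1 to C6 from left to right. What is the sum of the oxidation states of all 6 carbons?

Bonds to more-electronegative neighbours contribute +1 each, bonds to H or metals contribute −1 each, and C–C bonds contribute 0. Tallying each carbon:
C1: 2C, 1H, 1F → 0 − 1 + 1 = 0
C2: 3C, 1H → 0 − 1 = -1
C3: 2C, 2H → 0 − 2 = -2
C4: 2C, 1H, 1Br → 0 − 1 + 1 = 0
C5: 2C, 1N, 1I → 0 + 1 + 1 = +2
C6: 1C, 2O, 1N → 0 + 2 + 1 = +3
Sum = 0 − 1 − 2 + 0 + 2 + 3 = +2.

+2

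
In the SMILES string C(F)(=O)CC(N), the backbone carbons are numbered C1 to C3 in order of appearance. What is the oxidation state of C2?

-2

Each bond to a more electronegative atom (O, N, halogen) counts +1, each bond to a less electronegative atom (H, metal, B, Si) counts −1, and each C–C bond counts 0.
C2 has one bond to C (0), one bond to C (0), one bond to H (-1), one bond to H (-1).
Oxidation state = 0 + 0 − 1 − 1 = -2.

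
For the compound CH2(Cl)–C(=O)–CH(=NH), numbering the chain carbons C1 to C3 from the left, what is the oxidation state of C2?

Count +1 for every bond to an atom more electronegative than carbon and −1 for every bond to one less electronegative; C–C bonds are 0.
C2 has one bond to C (0), one bond to C (0), a double bond to O (2×+1 = +2).
Oxidation state = 0 + 0 + 2 = +2.

+2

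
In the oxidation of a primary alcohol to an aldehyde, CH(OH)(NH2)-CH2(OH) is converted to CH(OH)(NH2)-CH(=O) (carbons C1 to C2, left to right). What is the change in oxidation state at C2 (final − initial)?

Before: C2 has 1 bond to C, 2 bonds to H, 1 bond to O → oxidation state -1.
After: C2 has 1 bond to C, 1 bond to H, 2 bonds to O → oxidation state +1.
Δ = +1 − (-1) = +2, so this is an oxidation at C2.

+2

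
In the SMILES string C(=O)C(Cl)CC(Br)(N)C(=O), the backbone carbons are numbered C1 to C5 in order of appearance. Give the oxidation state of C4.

C4 has one bond to C (0), one bond to C (0), one bond to Br (+1), one bond to N (+1).
Oxidation state = 0 + 0 + 1 + 1 = +2.

+2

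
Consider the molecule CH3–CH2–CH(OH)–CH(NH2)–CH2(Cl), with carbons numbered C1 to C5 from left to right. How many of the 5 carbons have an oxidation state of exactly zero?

2

Assign +1 per bond to O/N/halogen, −1 per bond to H or an electropositive element, and 0 per bond to carbon. Tallying each carbon:
C1: 1C, 3H → 0 − 3 = -3
C2: 2C, 2H → 0 − 2 = -2
C3: 2C, 1H, 1O → 0 − 1 + 1 = 0
C4: 2C, 1H, 1N → 0 − 1 + 1 = 0
C5: 1C, 2H, 1Cl → 0 − 2 + 1 = -1
2 carbons (C3, C4) meet the condition.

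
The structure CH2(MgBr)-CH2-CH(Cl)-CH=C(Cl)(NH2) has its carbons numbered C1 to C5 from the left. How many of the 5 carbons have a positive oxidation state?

1

Tallying each carbon's bonds:
C1: 1C, 2H, 1Mg → 0 − 2 − 1 = -3
C2: 2C, 2H → 0 − 2 = -2
C3: 2C, 1H, 1Cl → 0 − 1 + 1 = 0
C4: 3C, 1H → 0 − 1 = -1
C5: 2C, 1N, 1Cl → 0 + 1 + 1 = +2
1 carbon (C5) meets the condition.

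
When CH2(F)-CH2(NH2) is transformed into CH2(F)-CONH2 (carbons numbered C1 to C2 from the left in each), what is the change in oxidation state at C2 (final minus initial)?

Before: C2 has 1 bond to C, 2 bonds to H, 1 bond to N → oxidation state -1.
After: C2 has 1 bond to C, 2 bonds to O, 1 bond to N → oxidation state +3.
Δ = +3 − (-1) = +4, so this is an oxidation at C2.

+4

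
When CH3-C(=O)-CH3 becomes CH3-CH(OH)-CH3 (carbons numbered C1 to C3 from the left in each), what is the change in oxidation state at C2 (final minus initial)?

-2

Before: C2 has 2 bonds to C, 2 bonds to O → oxidation state +2.
After: C2 has 2 bonds to C, 1 bond to H, 1 bond to O → oxidation state 0.
Δ = 0 − (+2) = -2, so this is a reduction at C2.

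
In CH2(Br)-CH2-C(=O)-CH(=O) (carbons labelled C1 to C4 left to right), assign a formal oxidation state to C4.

C4 has one bond to C (0), one bond to H (-1), a double bond to O (2×+1 = +2).
Oxidation state = 0 − 1 + 2 = +1.

+1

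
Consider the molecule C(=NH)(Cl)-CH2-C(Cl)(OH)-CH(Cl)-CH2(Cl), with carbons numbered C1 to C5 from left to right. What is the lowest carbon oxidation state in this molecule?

-2

Tallying each carbon's bonds:
C1: 1C, 2N, 1Cl → 0 + 2 + 1 = +3
C2: 2C, 2H → 0 − 2 = -2
C3: 2C, 1O, 1Cl → 0 + 1 + 1 = +2
C4: 2C, 1H, 1Cl → 0 − 1 + 1 = 0
C5: 1C, 2H, 1Cl → 0 − 2 + 1 = -1
The lowest value is -2.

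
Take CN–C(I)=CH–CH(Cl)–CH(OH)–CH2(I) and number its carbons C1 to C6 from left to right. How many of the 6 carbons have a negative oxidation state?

2

Tallying each carbon's bonds:
C1: 1C, 3N → 0 + 3 = +3
C2: 3C, 1I → 0 + 1 = +1
C3: 3C, 1H → 0 − 1 = -1
C4: 2C, 1H, 1Cl → 0 − 1 + 1 = 0
C5: 2C, 1H, 1O → 0 − 1 + 1 = 0
C6: 1C, 2H, 1I → 0 − 2 + 1 = -1
2 carbons (C3, C6) meet the condition.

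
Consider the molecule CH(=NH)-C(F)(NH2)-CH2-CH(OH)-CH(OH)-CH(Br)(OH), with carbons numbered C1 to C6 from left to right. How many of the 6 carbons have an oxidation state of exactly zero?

Tallying each carbon's bonds:
C1: 1C, 1H, 2N → 0 − 1 + 2 = +1
C2: 2C, 1N, 1F → 0 + 1 + 1 = +2
C3: 2C, 2H → 0 − 2 = -2
C4: 2C, 1H, 1O → 0 − 1 + 1 = 0
C5: 2C, 1H, 1O → 0 − 1 + 1 = 0
C6: 1C, 1H, 1O, 1Br → 0 − 1 + 1 + 1 = +1
2 carbons (C4, C5) meet the condition.

2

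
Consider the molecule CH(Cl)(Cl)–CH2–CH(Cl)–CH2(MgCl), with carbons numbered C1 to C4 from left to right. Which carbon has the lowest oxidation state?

C4

Each bond to a more electronegative atom (O, N, halogen) counts +1, each bond to a less electronegative atom (H, metal, B, Si) counts −1, and each C–C bond counts 0. Tallying each carbon:
C1: 1C, 1H, 2Cl → 0 − 1 + 2 = +1
C2: 2C, 2H → 0 − 2 = -2
C3: 2C, 1H, 1Cl → 0 − 1 + 1 = 0
C4: 1C, 2H, 1Mg → 0 − 2 − 1 = -3
The most reduced carbon is C4 at -3.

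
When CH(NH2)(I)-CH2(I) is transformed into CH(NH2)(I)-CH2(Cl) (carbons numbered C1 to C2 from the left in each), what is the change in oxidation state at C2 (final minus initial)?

0

Before: C2 has 1 bond to C, 2 bonds to H, 1 bond to I → oxidation state -1.
After: C2 has 1 bond to C, 2 bonds to H, 1 bond to Cl → oxidation state -1.
Δ = -1 − (-1) = 0, so no net redox change at C2.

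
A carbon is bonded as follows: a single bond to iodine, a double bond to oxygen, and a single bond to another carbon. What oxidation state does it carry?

+3

Bonds to more-electronegative neighbours contribute +1 each, bonds to H or metals contribute −1 each, and C–C bonds contribute 0.
The carbon has one bond to C (0), a double bond to O (2×+1 = +2), one bond to I (+1).
Oxidation state = 0 + 2 + 1 = +3.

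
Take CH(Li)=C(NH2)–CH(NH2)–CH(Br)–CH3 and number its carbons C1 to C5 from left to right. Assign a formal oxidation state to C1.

C1 has a double bond to C (2×0 = 0), one bond to Li (-1), one bond to H (-1).
Oxidation state = 0 − 1 − 1 = -2.

-2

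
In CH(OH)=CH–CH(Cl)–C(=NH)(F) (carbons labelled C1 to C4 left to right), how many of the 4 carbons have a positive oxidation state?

1

Tallying each carbon's bonds:
C1: 2C, 1H, 1O → 0 − 1 + 1 = 0
C2: 3C, 1H → 0 − 1 = -1
C3: 2C, 1H, 1Cl → 0 − 1 + 1 = 0
C4: 1C, 2N, 1F → 0 + 2 + 1 = +3
1 carbon (C4) meets the condition.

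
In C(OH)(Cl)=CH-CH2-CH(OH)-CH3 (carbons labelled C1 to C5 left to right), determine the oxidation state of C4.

C4 has one bond to C (0), one bond to C (0), one bond to O (+1), one bond to H (-1).
Oxidation state = 0 + 0 + 1 − 1 = 0.

0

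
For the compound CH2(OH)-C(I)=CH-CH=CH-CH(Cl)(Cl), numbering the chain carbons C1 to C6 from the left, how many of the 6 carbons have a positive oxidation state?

2

Tallying each carbon's bonds:
C1: 1C, 2H, 1O → 0 − 2 + 1 = -1
C2: 3C, 1I → 0 + 1 = +1
C3: 3C, 1H → 0 − 1 = -1
C4: 3C, 1H → 0 − 1 = -1
C5: 3C, 1H → 0 − 1 = -1
C6: 1C, 1H, 2Cl → 0 − 1 + 2 = +1
2 carbons (C2, C6) meet the condition.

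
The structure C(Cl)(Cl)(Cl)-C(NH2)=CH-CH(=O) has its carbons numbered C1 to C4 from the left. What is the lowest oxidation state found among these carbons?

Tallying each carbon's bonds:
C1: 1C, 3Cl → 0 + 3 = +3
C2: 3C, 1N → 0 + 1 = +1
C3: 3C, 1H → 0 − 1 = -1
C4: 1C, 1H, 2O → 0 − 1 + 2 = +1
The lowest value is -1.

-1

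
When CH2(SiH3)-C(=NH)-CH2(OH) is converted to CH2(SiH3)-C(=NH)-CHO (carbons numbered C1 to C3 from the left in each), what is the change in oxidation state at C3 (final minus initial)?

Before: C3 has 1 bond to C, 2 bonds to H, 1 bond to O → oxidation state -1.
After: C3 has 1 bond to C, 1 bond to H, 2 bonds to O → oxidation state +1.
Δ = +1 − (-1) = +2, so this is an oxidation at C3.

+2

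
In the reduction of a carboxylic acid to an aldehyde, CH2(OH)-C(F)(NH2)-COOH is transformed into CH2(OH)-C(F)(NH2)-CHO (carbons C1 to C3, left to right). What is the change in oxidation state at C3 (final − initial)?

Before: C3 has 1 bond to C, 3 bonds to O → oxidation state +3.
After: C3 has 1 bond to C, 1 bond to H, 2 bonds to O → oxidation state +1.
Δ = +1 − (+3) = -2, so this is a reduction at C3.

-2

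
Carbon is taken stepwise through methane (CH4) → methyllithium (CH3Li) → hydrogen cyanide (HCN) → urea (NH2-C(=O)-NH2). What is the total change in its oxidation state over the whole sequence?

Carbon oxidation states along the series — methane: -4, methyllithium: -4, hydrogen cyanide: +2, urea: +4.
Net change = +4 − (-4) = +8.

+8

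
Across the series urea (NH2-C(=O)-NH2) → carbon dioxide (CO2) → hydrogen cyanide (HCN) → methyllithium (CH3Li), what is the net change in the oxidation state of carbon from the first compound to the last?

Carbon oxidation states along the series — urea: +4, carbon dioxide: +4, hydrogen cyanide: +2, methyllithium: -4.
Net change = -4 − (+4) = -8.

-8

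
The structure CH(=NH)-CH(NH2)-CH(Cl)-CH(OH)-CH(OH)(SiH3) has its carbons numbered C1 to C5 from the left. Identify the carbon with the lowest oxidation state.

Each bond to a more electronegative atom (O, N, halogen) counts +1, each bond to a less electronegative atom (H, metal, B, Si) counts −1, and each C–C bond counts 0. Tallying each carbon:
C1: 1C, 1H, 2N → 0 − 1 + 2 = +1
C2: 2C, 1H, 1N → 0 − 1 + 1 = 0
C3: 2C, 1H, 1Cl → 0 − 1 + 1 = 0
C4: 2C, 1H, 1O → 0 − 1 + 1 = 0
C5: 1C, 1H, 1O, 1Si → 0 − 1 + 1 − 1 = -1
The most reduced carbon is C5 at -1.

C5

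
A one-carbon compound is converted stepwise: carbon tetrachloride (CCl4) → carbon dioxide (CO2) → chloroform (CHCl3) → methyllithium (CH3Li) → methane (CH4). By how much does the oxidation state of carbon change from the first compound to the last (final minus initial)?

-8

Carbon oxidation states along the series — carbon tetrachloride: +4, carbon dioxide: +4, chloroform: +2, methyllithium: -4, methane: -4.
Net change = -4 − (+4) = -8.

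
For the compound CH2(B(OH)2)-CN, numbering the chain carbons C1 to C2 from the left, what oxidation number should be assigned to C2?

+3

Assign +1 per bond to O/N/halogen, −1 per bond to H or an electropositive element, and 0 per bond to carbon.
C2 has one bond to C (0), a triple bond to N (3×+1 = +3).
Oxidation state = 0 + 3 = +3.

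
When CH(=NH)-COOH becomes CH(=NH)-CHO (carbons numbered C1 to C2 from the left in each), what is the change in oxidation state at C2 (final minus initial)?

Before: C2 has 1 bond to C, 3 bonds to O → oxidation state +3.
After: C2 has 1 bond to C, 1 bond to H, 2 bonds to O → oxidation state +1.
Δ = +1 − (+3) = -2, so this is a reduction at C2.

-2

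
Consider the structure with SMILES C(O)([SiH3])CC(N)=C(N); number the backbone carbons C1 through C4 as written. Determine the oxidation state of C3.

Bonds to more-electronegative neighbours contribute +1 each, bonds to H or metals contribute −1 each, and C–C bonds contribute 0.
C3 has one bond to C (0), a double bond to C (2×0 = 0), one bond to N (+1).
Oxidation state = 0 + 0 + 1 = +1.

+1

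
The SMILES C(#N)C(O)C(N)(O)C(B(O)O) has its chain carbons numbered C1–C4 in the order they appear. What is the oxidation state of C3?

C3 has one bond to C (0), one bond to C (0), one bond to N (+1), one bond to O (+1).
Oxidation state = 0 + 0 + 1 + 1 = +2.

+2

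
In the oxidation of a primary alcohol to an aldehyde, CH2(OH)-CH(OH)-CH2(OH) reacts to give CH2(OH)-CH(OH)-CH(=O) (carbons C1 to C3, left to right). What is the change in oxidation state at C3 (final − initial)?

Before: C3 has 1 bond to C, 2 bonds to H, 1 bond to O → oxidation state -1.
After: C3 has 1 bond to C, 1 bond to H, 2 bonds to O → oxidation state +1.
Δ = +1 − (-1) = +2, so this is an oxidation at C3.

+2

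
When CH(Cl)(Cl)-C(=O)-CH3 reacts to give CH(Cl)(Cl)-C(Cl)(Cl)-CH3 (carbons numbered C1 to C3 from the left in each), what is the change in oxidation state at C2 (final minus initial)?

Before: C2 has 2 bonds to C, 2 bonds to O → oxidation state +2.
After: C2 has 2 bonds to C, 2 bonds to Cl → oxidation state +2.
Δ = +2 − (+2) = 0, so no net redox change at C2.

0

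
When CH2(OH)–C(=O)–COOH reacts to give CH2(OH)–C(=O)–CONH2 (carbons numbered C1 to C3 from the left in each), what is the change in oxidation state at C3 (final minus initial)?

0

Before: C3 has 1 bond to C, 3 bonds to O → oxidation state +3.
After: C3 has 1 bond to C, 2 bonds to O, 1 bond to N → oxidation state +3.
Δ = +3 − (+3) = 0, so no net redox change at C3.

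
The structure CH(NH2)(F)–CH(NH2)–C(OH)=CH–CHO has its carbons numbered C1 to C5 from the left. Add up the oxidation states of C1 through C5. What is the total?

Each bond to a more electronegative atom (O, N, halogen) counts +1, each bond to a less electronegative atom (H, metal, B, Si) counts −1, and each C–C bond counts 0. Tallying each carbon:
C1: 1C, 1H, 1N, 1F → 0 − 1 + 1 + 1 = +1
C2: 2C, 1H, 1N → 0 − 1 + 1 = 0
C3: 3C, 1O → 0 + 1 = +1
C4: 3C, 1H → 0 − 1 = -1
C5: 1C, 1H, 2O → 0 − 1 + 2 = +1
Sum = +1 + 0 + 1 − 1 + 1 = +2.

+2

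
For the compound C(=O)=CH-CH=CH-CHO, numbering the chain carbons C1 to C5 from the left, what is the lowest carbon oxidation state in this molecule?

-1

Tallying each carbon's bonds:
C1: 2C, 2O → 0 + 2 = +2
C2: 3C, 1H → 0 − 1 = -1
C3: 3C, 1H → 0 − 1 = -1
C4: 3C, 1H → 0 − 1 = -1
C5: 1C, 1H, 2O → 0 − 1 + 2 = +1
The lowest value is -1.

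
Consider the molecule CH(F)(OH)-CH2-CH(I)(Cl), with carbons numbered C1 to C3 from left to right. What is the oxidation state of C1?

+1

Count +1 for every bond to an atom more electronegative than carbon and −1 for every bond to one less electronegative; C–C bonds are 0.
C1 has one bond to C (0), one bond to F (+1), one bond to H (-1), one bond to O (+1).
Oxidation state = 0 + 1 − 1 + 1 = +1.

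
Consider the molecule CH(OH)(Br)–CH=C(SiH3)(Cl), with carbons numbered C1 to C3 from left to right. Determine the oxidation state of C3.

Each bond to a more electronegative atom (O, N, halogen) counts +1, each bond to a less electronegative atom (H, metal, B, Si) counts −1, and each C–C bond counts 0.
C3 has a double bond to C (2×0 = 0), one bond to Si (-1), one bond to Cl (+1).
Oxidation state = 0 − 1 + 1 = 0.

0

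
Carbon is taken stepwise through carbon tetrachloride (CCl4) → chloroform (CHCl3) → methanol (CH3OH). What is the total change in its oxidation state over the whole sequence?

Carbon oxidation states along the series — carbon tetrachloride: +4, chloroform: +2, methanol: -2.
Net change = -2 − (+4) = -6.

-6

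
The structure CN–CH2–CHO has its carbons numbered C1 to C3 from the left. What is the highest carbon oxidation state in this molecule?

Count +1 for every bond to an atom more electronegative than carbon and −1 for every bond to one less electronegative; C–C bonds are 0. Tallying each carbon:
C1: 1C, 3N → 0 + 3 = +3
C2: 2C, 2H → 0 − 2 = -2
C3: 1C, 1H, 2O → 0 − 1 + 2 = +1
The highest value is +3.

+3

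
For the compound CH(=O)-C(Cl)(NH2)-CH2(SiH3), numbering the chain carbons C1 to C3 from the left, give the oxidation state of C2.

+2

Bonds to more-electronegative neighbours contribute +1 each, bonds to H or metals contribute −1 each, and C–C bonds contribute 0.
C2 has one bond to C (0), one bond to C (0), one bond to Cl (+1), one bond to N (+1).
Oxidation state = 0 + 0 + 1 + 1 = +2.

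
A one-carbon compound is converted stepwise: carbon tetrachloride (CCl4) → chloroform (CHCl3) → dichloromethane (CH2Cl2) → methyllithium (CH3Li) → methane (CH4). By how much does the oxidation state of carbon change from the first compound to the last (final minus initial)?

-8

Carbon oxidation states along the series — carbon tetrachloride: +4, chloroform: +2, dichloromethane: 0, methyllithium: -4, methane: -4.
Net change = -4 − (+4) = -8.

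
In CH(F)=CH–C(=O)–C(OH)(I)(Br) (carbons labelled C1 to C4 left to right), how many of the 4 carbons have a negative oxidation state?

1

Tallying each carbon's bonds:
C1: 2C, 1H, 1F → 0 − 1 + 1 = 0
C2: 3C, 1H → 0 − 1 = -1
C3: 2C, 2O → 0 + 2 = +2
C4: 1C, 1O, 1Br, 1I → 0 + 1 + 1 + 1 = +3
1 carbon (C2) meets the condition.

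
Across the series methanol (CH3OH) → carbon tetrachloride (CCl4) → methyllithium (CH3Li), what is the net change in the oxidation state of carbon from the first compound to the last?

Carbon oxidation states along the series — methanol: -2, carbon tetrachloride: +4, methyllithium: -4.
Net change = -4 − (-2) = -2.

-2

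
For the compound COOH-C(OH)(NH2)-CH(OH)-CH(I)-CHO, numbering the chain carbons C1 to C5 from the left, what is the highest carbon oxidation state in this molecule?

+3

Tallying each carbon's bonds:
C1: 1C, 3O → 0 + 3 = +3
C2: 2C, 1O, 1N → 0 + 1 + 1 = +2
C3: 2C, 1H, 1O → 0 − 1 + 1 = 0
C4: 2C, 1H, 1I → 0 − 1 + 1 = 0
C5: 1C, 1H, 2O → 0 − 1 + 2 = +1
The highest value is +3.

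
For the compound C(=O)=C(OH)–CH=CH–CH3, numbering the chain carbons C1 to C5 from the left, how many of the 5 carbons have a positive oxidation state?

2

Tallying each carbon's bonds:
C1: 2C, 2O → 0 + 2 = +2
C2: 3C, 1O → 0 + 1 = +1
C3: 3C, 1H → 0 − 1 = -1
C4: 3C, 1H → 0 − 1 = -1
C5: 1C, 3H → 0 − 3 = -3
2 carbons (C1, C2) meet the condition.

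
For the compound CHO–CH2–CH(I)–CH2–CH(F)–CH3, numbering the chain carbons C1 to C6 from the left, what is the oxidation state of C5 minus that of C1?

C5: 2C, 1H, 1F → 0 − 1 + 1 = 0
C1: 1C, 1H, 2O → 0 − 1 + 2 = +1
Difference: 0 − (+1) = -1.

-1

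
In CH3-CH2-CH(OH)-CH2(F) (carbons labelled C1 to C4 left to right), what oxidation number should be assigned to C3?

0

Count +1 for every bond to an atom more electronegative than carbon and −1 for every bond to one less electronegative; C–C bonds are 0.
C3 has one bond to C (0), one bond to C (0), one bond to O (+1), one bond to H (-1).
Oxidation state = 0 + 0 + 1 − 1 = 0.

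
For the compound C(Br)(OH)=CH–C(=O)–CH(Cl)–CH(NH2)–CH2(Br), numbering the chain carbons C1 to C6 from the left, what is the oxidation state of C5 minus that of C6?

+1

C5: 2C, 1H, 1N → 0 − 1 + 1 = 0
C6: 1C, 2H, 1Br → 0 − 2 + 1 = -1
Difference: 0 − (-1) = +1.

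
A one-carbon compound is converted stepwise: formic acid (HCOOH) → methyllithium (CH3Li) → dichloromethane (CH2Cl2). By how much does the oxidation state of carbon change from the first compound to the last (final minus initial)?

Carbon oxidation states along the series — formic acid: +2, methyllithium: -4, dichloromethane: 0.
Net change = 0 − (+2) = -2.

-2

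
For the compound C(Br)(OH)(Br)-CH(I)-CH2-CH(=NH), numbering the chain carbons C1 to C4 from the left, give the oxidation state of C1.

Each bond to a more electronegative atom (O, N, halogen) counts +1, each bond to a less electronegative atom (H, metal, B, Si) counts −1, and each C–C bond counts 0.
C1 has one bond to C (0), one bond to Br (+1), one bond to O (+1), one bond to Br (+1).
Oxidation state = 0 + 1 + 1 + 1 = +3.

+3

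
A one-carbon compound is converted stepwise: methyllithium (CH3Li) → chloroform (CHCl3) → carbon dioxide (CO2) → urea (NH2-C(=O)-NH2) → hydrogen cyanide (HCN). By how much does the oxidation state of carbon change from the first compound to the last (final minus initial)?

+6

Carbon oxidation states along the series — methyllithium: -4, chloroform: +2, carbon dioxide: +4, urea: +4, hydrogen cyanide: +2.
Net change = +2 − (-4) = +6.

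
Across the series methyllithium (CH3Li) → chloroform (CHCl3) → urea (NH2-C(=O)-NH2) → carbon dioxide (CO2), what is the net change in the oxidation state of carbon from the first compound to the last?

+8

Carbon oxidation states along the series — methyllithium: -4, chloroform: +2, urea: +4, carbon dioxide: +4.
Net change = +4 − (-4) = +8.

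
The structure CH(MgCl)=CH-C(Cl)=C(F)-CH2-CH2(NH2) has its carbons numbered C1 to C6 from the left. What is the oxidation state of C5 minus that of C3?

-3

C5: 2C, 2H → 0 − 2 = -2
C3: 3C, 1Cl → 0 + 1 = +1
Difference: -2 − (+1) = -3.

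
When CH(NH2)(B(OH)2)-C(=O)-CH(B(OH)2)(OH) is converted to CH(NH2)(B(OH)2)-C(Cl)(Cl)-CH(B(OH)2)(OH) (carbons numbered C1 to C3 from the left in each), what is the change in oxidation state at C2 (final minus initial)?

Before: C2 has 2 bonds to C, 2 bonds to O → oxidation state +2.
After: C2 has 2 bonds to C, 2 bonds to Cl → oxidation state +2.
Δ = +2 − (+2) = 0, so no net redox change at C2.

0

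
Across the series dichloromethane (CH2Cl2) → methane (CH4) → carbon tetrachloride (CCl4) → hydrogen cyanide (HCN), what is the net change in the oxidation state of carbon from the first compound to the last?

+2

Carbon oxidation states along the series — dichloromethane: 0, methane: -4, carbon tetrachloride: +4, hydrogen cyanide: +2.
Net change = +2 − (0) = +2.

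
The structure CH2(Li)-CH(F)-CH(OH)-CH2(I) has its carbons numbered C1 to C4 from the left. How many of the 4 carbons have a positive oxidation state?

Bonds to more-electronegative neighbours contribute +1 each, bonds to H or metals contribute −1 each, and C–C bonds contribute 0. Tallying each carbon:
C1: 1C, 2H, 1Li → 0 − 2 − 1 = -3
C2: 2C, 1H, 1F → 0 − 1 + 1 = 0
C3: 2C, 1H, 1O → 0 − 1 + 1 = 0
C4: 1C, 2H, 1I → 0 − 2 + 1 = -1
0 carbons meet the condition.

0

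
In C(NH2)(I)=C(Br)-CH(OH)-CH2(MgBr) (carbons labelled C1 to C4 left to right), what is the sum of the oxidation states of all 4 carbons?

Count +1 for every bond to an atom more electronegative than carbon and −1 for every bond to one less electronegative; C–C bonds are 0. Tallying each carbon:
C1: 2C, 1N, 1I → 0 + 1 + 1 = +2
C2: 3C, 1Br → 0 + 1 = +1
C3: 2C, 1H, 1O → 0 − 1 + 1 = 0
C4: 1C, 2H, 1Mg → 0 − 2 − 1 = -3
Sum = +2 + 1 + 0 − 3 = 0.

0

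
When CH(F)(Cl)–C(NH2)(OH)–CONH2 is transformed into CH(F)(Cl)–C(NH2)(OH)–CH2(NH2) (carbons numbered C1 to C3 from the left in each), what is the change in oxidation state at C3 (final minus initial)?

Before: C3 has 1 bond to C, 2 bonds to O, 1 bond to N → oxidation state +3.
After: C3 has 1 bond to C, 2 bonds to H, 1 bond to N → oxidation state -1.
Δ = -1 − (+3) = -4, so this is a reduction at C3.

-4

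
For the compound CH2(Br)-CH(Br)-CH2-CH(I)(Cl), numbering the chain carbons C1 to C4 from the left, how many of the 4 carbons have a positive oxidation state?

Tallying each carbon's bonds:
C1: 1C, 2H, 1Br → 0 − 2 + 1 = -1
C2: 2C, 1H, 1Br → 0 − 1 + 1 = 0
C3: 2C, 2H → 0 − 2 = -2
C4: 1C, 1H, 1Cl, 1I → 0 − 1 + 1 + 1 = +1
1 carbon (C4) meets the condition.

1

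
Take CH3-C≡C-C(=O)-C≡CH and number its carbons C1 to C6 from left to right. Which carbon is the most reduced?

C1

Tallying each carbon's bonds:
C1: 1C, 3H → 0 − 3 = -3
C2: 4C → 0 = 0
C3: 4C → 0 = 0
C4: 2C, 2O → 0 + 2 = +2
C5: 4C → 0 = 0
C6: 3C, 1H → 0 − 1 = -1
The most reduced carbon is C1 at -3.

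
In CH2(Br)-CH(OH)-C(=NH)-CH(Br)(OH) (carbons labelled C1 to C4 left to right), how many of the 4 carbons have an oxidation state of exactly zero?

1

Tallying each carbon's bonds:
C1: 1C, 2H, 1Br → 0 − 2 + 1 = -1
C2: 2C, 1H, 1O → 0 − 1 + 1 = 0
C3: 2C, 2N → 0 + 2 = +2
C4: 1C, 1H, 1O, 1Br → 0 − 1 + 1 + 1 = +1
1 carbon (C2) meets the condition.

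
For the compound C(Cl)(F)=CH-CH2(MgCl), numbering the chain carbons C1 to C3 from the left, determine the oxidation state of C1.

Assign +1 per bond to O/N/halogen, −1 per bond to H or an electropositive element, and 0 per bond to carbon.
C1 has a double bond to C (2×0 = 0), one bond to Cl (+1), one bond to F (+1).
Oxidation state = 0 + 1 + 1 = +2.

+2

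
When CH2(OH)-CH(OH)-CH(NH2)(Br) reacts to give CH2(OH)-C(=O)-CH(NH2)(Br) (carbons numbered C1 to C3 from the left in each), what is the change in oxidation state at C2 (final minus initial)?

+2

Before: C2 has 2 bonds to C, 1 bond to H, 1 bond to O → oxidation state 0.
After: C2 has 2 bonds to C, 2 bonds to O → oxidation state +2.
Δ = +2 − (0) = +2, so this is an oxidation at C2.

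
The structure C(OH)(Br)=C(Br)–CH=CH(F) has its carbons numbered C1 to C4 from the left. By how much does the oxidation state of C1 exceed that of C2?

C1: 2C, 1O, 1Br → 0 + 1 + 1 = +2
C2: 3C, 1Br → 0 + 1 = +1
Difference: +2 − (+1) = +1.

+1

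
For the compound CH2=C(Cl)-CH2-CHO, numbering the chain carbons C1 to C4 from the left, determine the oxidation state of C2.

Assign +1 per bond to O/N/halogen, −1 per bond to H or an electropositive element, and 0 per bond to carbon.
C2 has a double bond to C (2×0 = 0), one bond to C (0), one bond to Cl (+1).
Oxidation state = 0 + 0 + 1 = +1.

+1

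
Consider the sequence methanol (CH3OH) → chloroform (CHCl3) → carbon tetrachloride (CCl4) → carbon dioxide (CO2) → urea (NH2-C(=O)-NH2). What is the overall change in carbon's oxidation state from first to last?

+6

Carbon oxidation states along the series — methanol: -2, chloroform: +2, carbon tetrachloride: +4, carbon dioxide: +4, urea: +4.
Net change = +4 − (-2) = +6.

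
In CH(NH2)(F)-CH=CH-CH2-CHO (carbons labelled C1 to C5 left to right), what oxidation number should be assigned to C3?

Each bond to a more electronegative atom (O, N, halogen) counts +1, each bond to a less electronegative atom (H, metal, B, Si) counts −1, and each C–C bond counts 0.
C3 has a double bond to C (2×0 = 0), one bond to C (0), one bond to H (-1).
Oxidation state = 0 + 0 − 1 = -1.

-1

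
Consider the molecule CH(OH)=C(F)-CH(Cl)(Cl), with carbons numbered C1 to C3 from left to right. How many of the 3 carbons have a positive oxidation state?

Tallying each carbon's bonds:
C1: 2C, 1H, 1O → 0 − 1 + 1 = 0
C2: 3C, 1F → 0 + 1 = +1
C3: 1C, 1H, 2Cl → 0 − 1 + 2 = +1
2 carbons (C2, C3) meet the condition.

2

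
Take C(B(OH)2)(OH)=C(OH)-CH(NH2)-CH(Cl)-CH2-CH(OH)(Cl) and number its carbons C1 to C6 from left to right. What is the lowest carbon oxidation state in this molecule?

Assign +1 per bond to O/N/halogen, −1 per bond to H or an electropositive element, and 0 per bond to carbon. Tallying each carbon:
C1: 2C, 1O, 1B → 0 + 1 − 1 = 0
C2: 3C, 1O → 0 + 1 = +1
C3: 2C, 1H, 1N → 0 − 1 + 1 = 0
C4: 2C, 1H, 1Cl → 0 − 1 + 1 = 0
C5: 2C, 2H → 0 − 2 = -2
C6: 1C, 1H, 1O, 1Cl → 0 − 1 + 1 + 1 = +1
The lowest value is -2.

-2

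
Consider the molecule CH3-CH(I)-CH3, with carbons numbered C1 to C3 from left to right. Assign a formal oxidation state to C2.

Each bond to a more electronegative atom (O, N, halogen) counts +1, each bond to a less electronegative atom (H, metal, B, Si) counts −1, and each C–C bond counts 0.
C2 has one bond to C (0), one bond to C (0), one bond to H (-1), one bond to I (+1).
Oxidation state = 0 + 0 − 1 + 1 = 0.

0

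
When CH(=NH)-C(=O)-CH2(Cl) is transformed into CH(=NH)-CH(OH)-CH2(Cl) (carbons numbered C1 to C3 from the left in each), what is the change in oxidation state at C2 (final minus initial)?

-2

Before: C2 has 2 bonds to C, 2 bonds to O → oxidation state +2.
After: C2 has 2 bonds to C, 1 bond to H, 1 bond to O → oxidation state 0.
Δ = 0 − (+2) = -2, so this is a reduction at C2.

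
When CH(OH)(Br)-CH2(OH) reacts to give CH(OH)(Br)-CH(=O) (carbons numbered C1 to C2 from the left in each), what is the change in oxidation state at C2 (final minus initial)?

Before: C2 has 1 bond to C, 2 bonds to H, 1 bond to O → oxidation state -1.
After: C2 has 1 bond to C, 1 bond to H, 2 bonds to O → oxidation state +1.
Δ = +1 − (-1) = +2, so this is an oxidation at C2.

+2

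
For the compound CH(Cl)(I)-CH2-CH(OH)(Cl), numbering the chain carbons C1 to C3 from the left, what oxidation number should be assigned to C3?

Assign +1 per bond to O/N/halogen, −1 per bond to H or an electropositive element, and 0 per bond to carbon.
C3 has one bond to C (0), one bond to H (-1), one bond to O (+1), one bond to Cl (+1).
Oxidation state = 0 − 1 + 1 + 1 = +1.

+1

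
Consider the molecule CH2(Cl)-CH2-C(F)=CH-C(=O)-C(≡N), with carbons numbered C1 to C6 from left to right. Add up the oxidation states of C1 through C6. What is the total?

Assign +1 per bond to O/N/halogen, −1 per bond to H or an electropositive element, and 0 per bond to carbon. Tallying each carbon:
C1: 1C, 2H, 1Cl → 0 − 2 + 1 = -1
C2: 2C, 2H → 0 − 2 = -2
C3: 3C, 1F → 0 + 1 = +1
C4: 3C, 1H → 0 − 1 = -1
C5: 2C, 2O → 0 + 2 = +2
C6: 1C, 3N → 0 + 3 = +3
Sum = -1 − 2 + 1 − 1 + 2 + 3 = +2.

+2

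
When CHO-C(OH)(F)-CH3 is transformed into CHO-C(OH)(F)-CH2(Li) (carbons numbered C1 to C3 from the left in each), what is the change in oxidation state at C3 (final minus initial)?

Before: C3 has 1 bond to C, 3 bonds to H → oxidation state -3.
After: C3 has 1 bond to C, 2 bonds to H, 1 bond to Li → oxidation state -3.
Δ = -3 − (-3) = 0, so no net redox change at C3.

0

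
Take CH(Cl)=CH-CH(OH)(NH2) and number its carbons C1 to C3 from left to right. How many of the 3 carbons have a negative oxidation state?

1

Tallying each carbon's bonds:
C1: 2C, 1H, 1Cl → 0 − 1 + 1 = 0
C2: 3C, 1H → 0 − 1 = -1
C3: 1C, 1H, 1O, 1N → 0 − 1 + 1 + 1 = +1
1 carbon (C2) meets the condition.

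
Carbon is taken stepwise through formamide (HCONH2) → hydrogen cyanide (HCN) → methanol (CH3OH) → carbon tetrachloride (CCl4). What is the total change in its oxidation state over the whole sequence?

+2

Carbon oxidation states along the series — formamide: +2, hydrogen cyanide: +2, methanol: -2, carbon tetrachloride: +4.
Net change = +4 − (+2) = +2.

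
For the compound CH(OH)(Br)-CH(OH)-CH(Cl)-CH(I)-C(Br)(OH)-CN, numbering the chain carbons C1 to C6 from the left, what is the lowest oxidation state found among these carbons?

0

Count +1 for every bond to an atom more electronegative than carbon and −1 for every bond to one less electronegative; C–C bonds are 0. Tallying each carbon:
C1: 1C, 1H, 1O, 1Br → 0 − 1 + 1 + 1 = +1
C2: 2C, 1H, 1O → 0 − 1 + 1 = 0
C3: 2C, 1H, 1Cl → 0 − 1 + 1 = 0
C4: 2C, 1H, 1I → 0 − 1 + 1 = 0
C5: 2C, 1O, 1Br → 0 + 1 + 1 = +2
C6: 1C, 3N → 0 + 3 = +3
The lowest value is 0.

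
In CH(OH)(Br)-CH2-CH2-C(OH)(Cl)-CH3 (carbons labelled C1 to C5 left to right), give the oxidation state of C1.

C1 has one bond to C (0), one bond to O (+1), one bond to H (-1), one bond to Br (+1).
Oxidation state = 0 + 1 − 1 + 1 = +1.

+1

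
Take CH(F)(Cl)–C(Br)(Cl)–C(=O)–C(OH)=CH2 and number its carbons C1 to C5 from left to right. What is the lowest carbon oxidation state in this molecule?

Bonds to more-electronegative neighbours contribute +1 each, bonds to H or metals contribute −1 each, and C–C bonds contribute 0. Tallying each carbon:
C1: 1C, 1H, 1F, 1Cl → 0 − 1 + 1 + 1 = +1
C2: 2C, 1Cl, 1Br → 0 + 1 + 1 = +2
C3: 2C, 2O → 0 + 2 = +2
C4: 3C, 1O → 0 + 1 = +1
C5: 2C, 2H → 0 − 2 = -2
The lowest value is -2.

-2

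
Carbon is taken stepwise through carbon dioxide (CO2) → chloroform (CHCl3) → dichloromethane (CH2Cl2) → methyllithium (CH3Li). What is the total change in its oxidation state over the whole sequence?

Carbon oxidation states along the series — carbon dioxide: +4, chloroform: +2, dichloromethane: 0, methyllithium: -4.
Net change = -4 − (+4) = -8.

-8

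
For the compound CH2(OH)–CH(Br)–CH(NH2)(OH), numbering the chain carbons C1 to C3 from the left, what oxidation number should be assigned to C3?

Each bond to a more electronegative atom (O, N, halogen) counts +1, each bond to a less electronegative atom (H, metal, B, Si) counts −1, and each C–C bond counts 0.
C3 has one bond to C (0), one bond to N (+1), one bond to H (-1), one bond to O (+1).
Oxidation state = 0 + 1 − 1 + 1 = +1.

+1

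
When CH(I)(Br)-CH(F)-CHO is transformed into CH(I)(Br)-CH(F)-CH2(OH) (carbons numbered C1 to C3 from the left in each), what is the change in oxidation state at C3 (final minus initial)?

-2

Before: C3 has 1 bond to C, 1 bond to H, 2 bonds to O → oxidation state +1.
After: C3 has 1 bond to C, 2 bonds to H, 1 bond to O → oxidation state -1.
Δ = -1 − (+1) = -2, so this is a reduction at C3.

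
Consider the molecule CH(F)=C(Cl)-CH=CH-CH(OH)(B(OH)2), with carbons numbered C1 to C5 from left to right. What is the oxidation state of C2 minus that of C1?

+1

C2: 3C, 1Cl → 0 + 1 = +1
C1: 2C, 1H, 1F → 0 − 1 + 1 = 0
Difference: +1 − (0) = +1.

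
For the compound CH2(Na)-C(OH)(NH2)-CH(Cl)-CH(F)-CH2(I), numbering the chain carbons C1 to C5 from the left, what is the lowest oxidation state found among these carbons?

Tallying each carbon's bonds:
C1: 1C, 2H, 1Na → 0 − 2 − 1 = -3
C2: 2C, 1O, 1N → 0 + 1 + 1 = +2
C3: 2C, 1H, 1Cl → 0 − 1 + 1 = 0
C4: 2C, 1H, 1F → 0 − 1 + 1 = 0
C5: 1C, 2H, 1I → 0 − 2 + 1 = -1
The lowest value is -3.

-3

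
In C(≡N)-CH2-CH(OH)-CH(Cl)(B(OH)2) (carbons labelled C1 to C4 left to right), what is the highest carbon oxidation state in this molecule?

+3

Each bond to a more electronegative atom (O, N, halogen) counts +1, each bond to a less electronegative atom (H, metal, B, Si) counts −1, and each C–C bond counts 0. Tallying each carbon:
C1: 1C, 3N → 0 + 3 = +3
C2: 2C, 2H → 0 − 2 = -2
C3: 2C, 1H, 1O → 0 − 1 + 1 = 0
C4: 1C, 1H, 1Cl, 1B → 0 − 1 + 1 − 1 = -1
The highest value is +3.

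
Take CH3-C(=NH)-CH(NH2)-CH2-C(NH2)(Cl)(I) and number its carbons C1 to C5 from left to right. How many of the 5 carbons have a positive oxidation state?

2

Bonds to more-electronegative neighbours contribute +1 each, bonds to H or metals contribute −1 each, and C–C bonds contribute 0. Tallying each carbon:
C1: 1C, 3H → 0 − 3 = -3
C2: 2C, 2N → 0 + 2 = +2
C3: 2C, 1H, 1N → 0 − 1 + 1 = 0
C4: 2C, 2H → 0 − 2 = -2
C5: 1C, 1N, 1Cl, 1I → 0 + 1 + 1 + 1 = +3
2 carbons (C2, C5) meet the condition.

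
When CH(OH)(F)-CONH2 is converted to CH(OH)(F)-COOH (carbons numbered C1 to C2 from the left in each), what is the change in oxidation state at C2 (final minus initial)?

0

Before: C2 has 1 bond to C, 2 bonds to O, 1 bond to N → oxidation state +3.
After: C2 has 1 bond to C, 3 bonds to O → oxidation state +3.
Δ = +3 − (+3) = 0, so no net redox change at C2.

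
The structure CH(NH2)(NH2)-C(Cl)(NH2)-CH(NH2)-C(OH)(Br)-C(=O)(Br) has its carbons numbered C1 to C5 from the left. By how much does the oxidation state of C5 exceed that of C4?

+1

C5: 1C, 2O, 1Br → 0 + 2 + 1 = +3
C4: 2C, 1O, 1Br → 0 + 1 + 1 = +2
Difference: +3 − (+2) = +1.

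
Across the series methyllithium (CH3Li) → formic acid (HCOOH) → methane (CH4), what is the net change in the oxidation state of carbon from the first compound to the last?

0

Carbon oxidation states along the series — methyllithium: -4, formic acid: +2, methane: -4.
Net change = -4 − (-4) = 0.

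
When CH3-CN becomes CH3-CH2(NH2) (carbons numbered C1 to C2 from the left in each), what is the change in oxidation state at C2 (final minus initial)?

-4

Before: C2 has 1 bond to C, 3 bonds to N → oxidation state +3.
After: C2 has 1 bond to C, 2 bonds to H, 1 bond to N → oxidation state -1.
Δ = -1 − (+3) = -4, so this is a reduction at C2.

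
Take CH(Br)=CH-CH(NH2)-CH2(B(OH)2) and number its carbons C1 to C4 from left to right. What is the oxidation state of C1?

0

Assign +1 per bond to O/N/halogen, −1 per bond to H or an electropositive element, and 0 per bond to carbon.
C1 has a double bond to C (2×0 = 0), one bond to H (-1), one bond to Br (+1).
Oxidation state = 0 − 1 + 1 = 0.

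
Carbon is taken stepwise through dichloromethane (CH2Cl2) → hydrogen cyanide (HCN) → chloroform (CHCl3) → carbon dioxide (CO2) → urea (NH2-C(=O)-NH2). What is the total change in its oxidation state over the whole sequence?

Carbon oxidation states along the series — dichloromethane: 0, hydrogen cyanide: +2, chloroform: +2, carbon dioxide: +4, urea: +4.
Net change = +4 − (0) = +4.

+4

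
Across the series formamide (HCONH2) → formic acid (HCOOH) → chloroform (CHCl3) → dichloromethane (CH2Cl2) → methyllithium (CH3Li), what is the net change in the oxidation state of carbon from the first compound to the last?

-6

Carbon oxidation states along the series — formamide: +2, formic acid: +2, chloroform: +2, dichloromethane: 0, methyllithium: -4.
Net change = -4 − (+2) = -6.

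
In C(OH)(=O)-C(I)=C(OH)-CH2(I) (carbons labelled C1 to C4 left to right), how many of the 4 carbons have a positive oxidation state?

Each bond to a more electronegative atom (O, N, halogen) counts +1, each bond to a less electronegative atom (H, metal, B, Si) counts −1, and each C–C bond counts 0. Tallying each carbon:
C1: 1C, 3O → 0 + 3 = +3
C2: 3C, 1I → 0 + 1 = +1
C3: 3C, 1O → 0 + 1 = +1
C4: 1C, 2H, 1I → 0 − 2 + 1 = -1
3 carbons (C1, C2, C3) meet the condition.

3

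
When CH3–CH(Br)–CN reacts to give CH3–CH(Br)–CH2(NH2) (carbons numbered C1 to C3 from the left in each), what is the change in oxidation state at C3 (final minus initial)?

-4

Before: C3 has 1 bond to C, 3 bonds to N → oxidation state +3.
After: C3 has 1 bond to C, 2 bonds to H, 1 bond to N → oxidation state -1.
Δ = -1 − (+3) = -4, so this is a reduction at C3.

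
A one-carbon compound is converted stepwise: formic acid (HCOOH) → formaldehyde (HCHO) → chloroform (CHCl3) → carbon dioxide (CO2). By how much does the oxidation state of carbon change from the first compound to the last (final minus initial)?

Carbon oxidation states along the series — formic acid: +2, formaldehyde: 0, chloroform: +2, carbon dioxide: +4.
Net change = +4 − (+2) = +2.

+2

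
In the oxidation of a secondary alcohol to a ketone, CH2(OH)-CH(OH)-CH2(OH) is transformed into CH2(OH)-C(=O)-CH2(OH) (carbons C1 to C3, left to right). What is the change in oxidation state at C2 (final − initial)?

Before: C2 has 2 bonds to C, 1 bond to H, 1 bond to O → oxidation state 0.
After: C2 has 2 bonds to C, 2 bonds to O → oxidation state +2.
Δ = +2 − (0) = +2, so this is an oxidation at C2.

+2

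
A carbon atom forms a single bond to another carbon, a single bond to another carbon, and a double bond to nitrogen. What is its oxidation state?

+2

Assign +1 per bond to O/N/halogen, −1 per bond to H or an electropositive element, and 0 per bond to carbon.
The carbon has one bond to C (0), one bond to C (0), a double bond to N (2×+1 = +2).
Oxidation state = 0 + 0 + 2 = +2.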